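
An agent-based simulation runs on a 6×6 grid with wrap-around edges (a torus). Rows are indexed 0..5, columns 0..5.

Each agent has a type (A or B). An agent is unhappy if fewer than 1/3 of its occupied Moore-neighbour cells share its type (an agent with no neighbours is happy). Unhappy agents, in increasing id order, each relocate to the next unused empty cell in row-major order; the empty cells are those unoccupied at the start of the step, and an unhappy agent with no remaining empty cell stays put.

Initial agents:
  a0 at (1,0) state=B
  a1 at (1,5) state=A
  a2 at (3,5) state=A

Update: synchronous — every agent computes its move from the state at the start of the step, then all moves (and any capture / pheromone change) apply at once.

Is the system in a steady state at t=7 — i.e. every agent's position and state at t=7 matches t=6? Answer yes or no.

no

t=1: a0@(0,0):B a1@(0,1):A a2@(3,5):A
t=2: a0@(0,2):B a1@(0,3):A a2@(3,5):A
t=3: a0@(0,0):B a1@(0,1):A a2@(3,5):A
t=4: a0@(0,2):B a1@(0,3):A a2@(3,5):A
t=5: a0@(0,0):B a1@(0,1):A a2@(3,5):A
t=6: a0@(0,2):B a1@(0,3):A a2@(3,5):A
t=7: a0@(0,0):B a1@(0,1):A a2@(3,5):A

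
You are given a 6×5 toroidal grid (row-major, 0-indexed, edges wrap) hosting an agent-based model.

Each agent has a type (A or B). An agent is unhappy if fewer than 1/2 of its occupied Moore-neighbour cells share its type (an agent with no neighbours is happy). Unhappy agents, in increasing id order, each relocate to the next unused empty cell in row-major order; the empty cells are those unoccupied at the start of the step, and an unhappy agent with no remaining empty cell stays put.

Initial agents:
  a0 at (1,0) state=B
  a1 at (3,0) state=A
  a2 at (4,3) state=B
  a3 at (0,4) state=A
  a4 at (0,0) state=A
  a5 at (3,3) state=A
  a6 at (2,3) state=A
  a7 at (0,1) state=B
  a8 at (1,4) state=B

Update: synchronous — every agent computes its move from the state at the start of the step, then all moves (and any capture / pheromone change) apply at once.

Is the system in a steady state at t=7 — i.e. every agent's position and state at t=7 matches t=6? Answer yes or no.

t=1: a0@(1,0):B a1@(3,0):A a2@(0,2):B a3@(0,3):A a4@(1,1):A a5@(3,3):A a6@(2,3):A a7@(0,1):B a8@(1,2):B
t=2: a0@(1,0):B a1@(3,0):A a2@(0,2):B a3@(0,0):A a4@(0,4):A a5@(3,3):A a6@(2,3):A a7@(0,1):B a8@(1,3):B
t=3: a0@(0,3):B a1@(3,0):A a2@(0,2):B a3@(1,1):A a4@(1,2):A a5@(3,3):A a6@(2,3):A a7@(0,1):B a8@(1,4):B
t=4: a0@(0,3):B a1@(3,0):A a2@(0,2):B a3@(0,0):A a4@(0,4):A a5@(3,3):A a6@(2,3):A a7@(1,0):B a8@(1,4):B
t=5: a0@(0,3):B a1@(3,0):A a2@(0,2):B a3@(0,1):A a4@(1,1):A a5@(3,3):A a6@(2,3):A a7@(1,2):B a8@(1,3):B
t=6: a0@(0,3):B a1@(3,0):A a2@(0,2):B a3@(0,0):A a4@(0,4):A a5@(3,3):A a6@(1,0):A a7@(1,2):B a8@(1,3):B
t=7: (unchanged — steady state)

yes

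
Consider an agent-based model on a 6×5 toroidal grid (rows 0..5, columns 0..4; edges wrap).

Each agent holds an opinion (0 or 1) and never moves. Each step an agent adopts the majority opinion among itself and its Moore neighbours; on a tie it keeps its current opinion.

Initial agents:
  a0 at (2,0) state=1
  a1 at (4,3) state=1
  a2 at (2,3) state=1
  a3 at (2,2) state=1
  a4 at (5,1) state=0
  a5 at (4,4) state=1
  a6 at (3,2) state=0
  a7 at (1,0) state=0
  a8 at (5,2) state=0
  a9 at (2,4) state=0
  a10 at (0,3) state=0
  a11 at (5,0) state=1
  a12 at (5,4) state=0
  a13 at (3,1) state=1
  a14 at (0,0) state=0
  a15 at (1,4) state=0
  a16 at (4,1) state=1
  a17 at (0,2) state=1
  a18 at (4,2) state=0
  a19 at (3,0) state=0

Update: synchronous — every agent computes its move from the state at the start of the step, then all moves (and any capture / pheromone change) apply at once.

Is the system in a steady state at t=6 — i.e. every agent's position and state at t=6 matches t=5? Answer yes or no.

t=1: a0@(2,0):0 a1@(4,3):0 a2@(2,3):0 a3@(2,2):1 a4@(5,1):0 a5@(4,4):1 a6@(3,2):1 a7@(1,0):0 a8@(5,2):0 a9@(2,4):0 a10@(0,3):0 a11@(5,0):1 a12@(5,4):0 a13@(3,1):1 a14@(0,0):0 a15@(1,4):0 a16@(4,1):0 a17@(0,2):0 a18@(4,2):0 a19@(3,0):1
t=2: a0@(2,0):0 a1@(4,3):0 a2@(2,3):0 a3@(2,2):1 a4@(5,1):0 a5@(4,4):1 a6@(3,2):0 a7@(1,0):0 a8@(5,2):0 a9@(2,4):0 a10@(0,3):0 a11@(5,0):0 a12@(5,4):0 a13@(3,1):1 a14@(0,0):0 a15@(1,4):0 a16@(4,1):0 a17@(0,2):0 a18@(4,2):0 a19@(3,0):1
t=3: a0@(2,0):0 a1@(4,3):0 a2@(2,3):0 a3@(2,2):1 a4@(5,1):0 a5@(4,4):0 a6@(3,2):0 a7@(1,0):0 a8@(5,2):0 a9@(2,4):0 a10@(0,3):0 a11@(5,0):0 a12@(5,4):0 a13@(3,1):0 a14@(0,0):0 a15@(1,4):0 a16@(4,1):0 a17@(0,2):0 a18@(4,2):0 a19@(3,0):1
t=4: a0@(2,0):0 a1@(4,3):0 a2@(2,3):0 a3@(2,2):0 a4@(5,1):0 a5@(4,4):0 a6@(3,2):0 a7@(1,0):0 a8@(5,2):0 a9@(2,4):0 a10@(0,3):0 a11@(5,0):0 a12@(5,4):0 a13@(3,1):0 a14@(0,0):0 a15@(1,4):0 a16@(4,1):0 a17@(0,2):0 a18@(4,2):0 a19@(3,0):0
t=5: (unchanged — steady state)

yes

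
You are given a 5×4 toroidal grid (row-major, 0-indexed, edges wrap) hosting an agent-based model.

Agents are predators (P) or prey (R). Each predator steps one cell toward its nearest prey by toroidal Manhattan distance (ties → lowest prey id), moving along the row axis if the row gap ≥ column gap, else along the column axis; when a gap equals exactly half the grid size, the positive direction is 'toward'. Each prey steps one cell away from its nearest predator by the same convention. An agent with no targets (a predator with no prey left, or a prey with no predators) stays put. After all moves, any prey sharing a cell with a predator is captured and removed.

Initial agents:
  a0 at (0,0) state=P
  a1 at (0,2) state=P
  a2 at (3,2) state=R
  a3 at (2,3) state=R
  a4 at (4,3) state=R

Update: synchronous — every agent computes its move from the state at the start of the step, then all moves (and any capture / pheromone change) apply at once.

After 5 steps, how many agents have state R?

t=1: a0@(4,0):P a1@(4,2):P a2@(2,2):R a3@(3,3):R a4@(3,3):R
t=2: a0@(3,0):P a1@(3,2):P a2@(1,2):R a3@(2,3):R a4@(2,3):R
t=3: a0@(2,0):P a1@(2,2):P a2@(0,2):R a3@(1,3):R a4@(1,3):R
t=4: a0@(1,0):P a1@(1,2):P a2@(4,2):R a3@(0,3):R a4@(0,3):R
t=5: a0@(0,0):P a1@(0,2):P a2@(3,2):R a3@(4,3):R a4@(4,3):R

3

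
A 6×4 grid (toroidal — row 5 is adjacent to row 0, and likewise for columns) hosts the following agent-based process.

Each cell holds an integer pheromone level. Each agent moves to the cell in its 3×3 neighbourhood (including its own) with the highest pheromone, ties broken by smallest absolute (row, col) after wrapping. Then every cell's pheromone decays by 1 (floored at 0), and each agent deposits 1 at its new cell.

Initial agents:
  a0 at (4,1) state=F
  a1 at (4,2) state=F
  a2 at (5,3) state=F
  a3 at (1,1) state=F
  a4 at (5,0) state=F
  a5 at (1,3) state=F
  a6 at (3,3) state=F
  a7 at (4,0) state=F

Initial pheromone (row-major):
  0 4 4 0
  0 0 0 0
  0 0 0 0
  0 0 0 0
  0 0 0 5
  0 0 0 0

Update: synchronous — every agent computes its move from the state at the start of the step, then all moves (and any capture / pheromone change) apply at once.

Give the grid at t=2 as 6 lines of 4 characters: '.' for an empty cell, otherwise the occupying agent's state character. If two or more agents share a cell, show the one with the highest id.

.F..
....
....
....
...F
....

t=1: a0@(3,0) a1@(4,3) a2@(4,3) a3@(0,1) a4@(4,3) a5@(0,2) a6@(4,3) a7@(4,3) | pheromone: 0 4 4 0 / 0 0 0 0 / 0 0 0 0 / 1 0 0 0 / 0 0 0 9 / 0 0 0 0
t=2: a0@(4,3) a1@(4,3) a2@(4,3) a3@(0,1) a4@(4,3) a5@(0,1) a6@(4,3) a7@(4,3) | pheromone: 0 5 3 0 / 0 0 0 0 / 0 0 0 0 / 0 0 0 0 / 0 0 0 14 / 0 0 0 0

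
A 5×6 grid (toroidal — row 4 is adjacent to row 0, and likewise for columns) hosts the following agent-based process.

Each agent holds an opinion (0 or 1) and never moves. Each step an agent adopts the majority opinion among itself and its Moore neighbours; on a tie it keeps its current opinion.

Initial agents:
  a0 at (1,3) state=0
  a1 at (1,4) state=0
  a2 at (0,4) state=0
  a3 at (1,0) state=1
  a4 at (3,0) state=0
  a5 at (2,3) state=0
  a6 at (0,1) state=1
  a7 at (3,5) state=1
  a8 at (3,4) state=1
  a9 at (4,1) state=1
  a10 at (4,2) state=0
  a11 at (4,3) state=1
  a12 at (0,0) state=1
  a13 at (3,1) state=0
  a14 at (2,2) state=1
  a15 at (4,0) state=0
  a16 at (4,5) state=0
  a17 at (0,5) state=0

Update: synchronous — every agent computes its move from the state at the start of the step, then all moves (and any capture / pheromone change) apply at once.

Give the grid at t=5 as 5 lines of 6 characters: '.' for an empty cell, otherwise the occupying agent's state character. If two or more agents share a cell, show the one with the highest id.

t=1: a0@(1,3):0 a1@(1,4):0 a2@(0,4):0 a3@(1,0):1 a4@(3,0):0 a5@(2,3):0 a6@(0,1):1 a7@(3,5):0 a8@(3,4):1 a9@(4,1):0 a10@(4,2):1 a11@(4,3):1 a12@(0,0):1 a13@(3,1):0 a14@(2,2):0 a15@(4,0):0 a16@(4,5):0 a17@(0,5):0
t=2: a0@(1,3):0 a1@(1,4):0 a2@(0,4):0 a3@(1,0):1 a4@(3,0):0 a5@(2,3):0 a6@(0,1):1 a7@(3,5):0 a8@(3,4):0 a9@(4,1):0 a10@(4,2):1 a11@(4,3):1 a12@(0,0):0 a13@(3,1):0 a14@(2,2):0 a15@(4,0):0 a16@(4,5):0 a17@(0,5):0
t=3: (unchanged — steady state)

01..00
1..00.
..00..
00..00
0011.0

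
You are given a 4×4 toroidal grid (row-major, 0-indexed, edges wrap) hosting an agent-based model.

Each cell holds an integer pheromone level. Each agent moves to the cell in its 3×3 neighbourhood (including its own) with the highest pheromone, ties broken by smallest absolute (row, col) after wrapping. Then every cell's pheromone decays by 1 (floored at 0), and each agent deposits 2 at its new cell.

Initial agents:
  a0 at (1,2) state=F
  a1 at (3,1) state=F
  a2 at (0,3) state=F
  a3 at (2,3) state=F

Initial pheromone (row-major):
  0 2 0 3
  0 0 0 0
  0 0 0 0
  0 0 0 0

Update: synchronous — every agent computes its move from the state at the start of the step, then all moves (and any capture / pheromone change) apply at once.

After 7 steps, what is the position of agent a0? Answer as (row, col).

(0, 3)

t=1: a0@(0,3) a1@(0,1) a2@(0,3) a3@(1,0) | pheromone: 0 3 0 6 / 2 0 0 0 / 0 0 0 0 / 0 0 0 0
t=2: a0@(0,3) a1@(0,1) a2@(0,3) a3@(0,3) | pheromone: 0 4 0 11 / 1 0 0 0 / 0 0 0 0 / 0 0 0 0
t=3: a0@(0,3) a1@(0,1) a2@(0,3) a3@(0,3) | pheromone: 0 5 0 16 / 0 0 0 0 / 0 0 0 0 / 0 0 0 0
t=4: a0@(0,3) a1@(0,1) a2@(0,3) a3@(0,3) | pheromone: 0 6 0 21 / 0 0 0 0 / 0 0 0 0 / 0 0 0 0
t=5: a0@(0,3) a1@(0,1) a2@(0,3) a3@(0,3) | pheromone: 0 7 0 26 / 0 0 0 0 / 0 0 0 0 / 0 0 0 0
t=6: a0@(0,3) a1@(0,1) a2@(0,3) a3@(0,3) | pheromone: 0 8 0 31 / 0 0 0 0 / 0 0 0 0 / 0 0 0 0
t=7: a0@(0,3) a1@(0,1) a2@(0,3) a3@(0,3) | pheromone: 0 9 0 36 / 0 0 0 0 / 0 0 0 0 / 0 0 0 0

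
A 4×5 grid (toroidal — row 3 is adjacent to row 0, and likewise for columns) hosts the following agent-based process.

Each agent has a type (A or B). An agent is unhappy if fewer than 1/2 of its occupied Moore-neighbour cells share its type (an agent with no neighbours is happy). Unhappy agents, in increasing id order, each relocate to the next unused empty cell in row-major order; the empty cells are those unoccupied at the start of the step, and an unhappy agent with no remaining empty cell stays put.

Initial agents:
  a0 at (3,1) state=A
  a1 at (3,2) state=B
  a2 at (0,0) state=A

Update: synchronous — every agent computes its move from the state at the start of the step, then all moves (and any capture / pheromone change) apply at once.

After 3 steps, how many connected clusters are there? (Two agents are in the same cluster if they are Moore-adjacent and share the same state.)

t=1: a0@(3,1):A a1@(0,1):B a2@(0,0):A
t=2: a0@(3,1):A a1@(0,2):B a2@(0,0):A
t=3: a0@(3,1):A a1@(0,1):B a2@(0,0):A

2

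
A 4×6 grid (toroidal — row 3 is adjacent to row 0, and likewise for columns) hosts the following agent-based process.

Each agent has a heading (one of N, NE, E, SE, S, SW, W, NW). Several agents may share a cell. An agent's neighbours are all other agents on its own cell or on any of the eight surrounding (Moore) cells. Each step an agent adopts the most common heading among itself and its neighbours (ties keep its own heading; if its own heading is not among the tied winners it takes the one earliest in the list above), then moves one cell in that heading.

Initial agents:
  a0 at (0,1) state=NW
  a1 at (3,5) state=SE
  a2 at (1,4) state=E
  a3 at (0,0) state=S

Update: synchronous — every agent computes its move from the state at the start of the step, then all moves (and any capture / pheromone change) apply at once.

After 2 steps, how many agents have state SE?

1

t=1: a0@(3,0):NW a1@(0,0):SE a2@(1,5):E a3@(1,0):S
t=2: a0@(2,5):NW a1@(1,1):SE a2@(1,0):E a3@(2,0):S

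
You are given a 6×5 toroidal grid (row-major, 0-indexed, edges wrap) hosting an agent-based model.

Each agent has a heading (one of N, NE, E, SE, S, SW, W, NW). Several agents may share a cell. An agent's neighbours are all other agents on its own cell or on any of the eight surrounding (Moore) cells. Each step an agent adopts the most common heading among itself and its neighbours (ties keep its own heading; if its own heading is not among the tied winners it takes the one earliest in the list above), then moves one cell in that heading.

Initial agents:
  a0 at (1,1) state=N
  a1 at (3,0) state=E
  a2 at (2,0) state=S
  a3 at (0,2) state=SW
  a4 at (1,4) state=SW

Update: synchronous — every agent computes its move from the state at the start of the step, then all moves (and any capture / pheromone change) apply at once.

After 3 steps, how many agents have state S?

t=1: a0@(0,1):N a1@(3,1):E a2@(3,0):S a3@(1,1):SW a4@(2,3):SW
t=2: a0@(5,1):N a1@(3,2):E a2@(4,0):S a3@(2,0):SW a4@(3,2):SW
t=3: a0@(4,1):N a1@(3,3):E a2@(5,0):S a3@(3,4):SW a4@(4,1):SW

1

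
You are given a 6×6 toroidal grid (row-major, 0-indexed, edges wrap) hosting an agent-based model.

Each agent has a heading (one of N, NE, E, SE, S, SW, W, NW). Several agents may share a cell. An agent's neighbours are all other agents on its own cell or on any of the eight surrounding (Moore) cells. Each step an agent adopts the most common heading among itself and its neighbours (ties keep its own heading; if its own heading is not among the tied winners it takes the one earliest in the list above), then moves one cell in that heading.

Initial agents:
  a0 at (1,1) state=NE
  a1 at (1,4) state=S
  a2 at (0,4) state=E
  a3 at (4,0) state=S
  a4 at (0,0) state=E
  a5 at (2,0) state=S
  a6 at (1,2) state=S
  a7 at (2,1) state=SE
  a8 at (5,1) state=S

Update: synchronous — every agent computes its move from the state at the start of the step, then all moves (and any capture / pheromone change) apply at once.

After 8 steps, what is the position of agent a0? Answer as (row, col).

t=1: a0@(2,1):S a1@(2,4):S a2@(0,5):E a3@(5,0):S a4@(0,1):E a5@(3,0):S a6@(2,2):S a7@(3,1):S a8@(0,1):S
t=2: a0@(3,1):S a1@(3,4):S a2@(0,0):E a3@(0,0):S a4@(1,1):S a5@(4,0):S a6@(3,2):S a7@(4,1):S a8@(1,1):S
t=3: a0@(4,1):S a1@(4,4):S a2@(1,0):S a3@(1,0):S a4@(2,1):S a5@(5,0):S a6@(4,2):S a7@(5,1):S a8@(2,1):S
t=4: a0@(5,1):S a1@(5,4):S a2@(2,0):S a3@(2,0):S a4@(3,1):S a5@(0,0):S a6@(5,2):S a7@(0,1):S a8@(3,1):S
t=5: a0@(0,1):S a1@(0,4):S a2@(3,0):S a3@(3,0):S a4@(4,1):S a5@(1,0):S a6@(0,2):S a7@(1,1):S a8@(4,1):S
t=6: a0@(1,1):S a1@(1,4):S a2@(4,0):S a3@(4,0):S a4@(5,1):S a5@(2,0):S a6@(1,2):S a7@(2,1):S a8@(5,1):S
t=7: a0@(2,1):S a1@(2,4):S a2@(5,0):S a3@(5,0):S a4@(0,1):S a5@(3,0):S a6@(2,2):S a7@(3,1):S a8@(0,1):S
t=8: a0@(3,1):S a1@(3,4):S a2@(0,0):S a3@(0,0):S a4@(1,1):S a5@(4,0):S a6@(3,2):S a7@(4,1):S a8@(1,1):S

(3, 1)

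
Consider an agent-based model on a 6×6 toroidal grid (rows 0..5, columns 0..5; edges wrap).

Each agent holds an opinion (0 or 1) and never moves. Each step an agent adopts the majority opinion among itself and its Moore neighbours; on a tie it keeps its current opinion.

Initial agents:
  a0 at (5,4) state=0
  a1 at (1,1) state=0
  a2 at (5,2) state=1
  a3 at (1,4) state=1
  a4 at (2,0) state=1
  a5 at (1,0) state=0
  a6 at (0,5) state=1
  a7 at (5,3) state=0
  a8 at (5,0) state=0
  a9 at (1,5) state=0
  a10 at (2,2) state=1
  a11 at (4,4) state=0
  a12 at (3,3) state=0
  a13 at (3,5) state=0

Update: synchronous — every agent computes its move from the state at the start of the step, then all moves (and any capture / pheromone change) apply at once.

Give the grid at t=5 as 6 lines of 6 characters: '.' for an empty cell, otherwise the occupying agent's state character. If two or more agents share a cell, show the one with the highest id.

.....0
00..00
0.0...
...0.0
....0.
0.100.

t=1: a0@(5,4):0 a1@(1,1):0 a2@(5,2):1 a3@(1,4):1 a4@(2,0):0 a5@(1,0):0 a6@(0,5):0 a7@(5,3):0 a8@(5,0):0 a9@(1,5):1 a10@(2,2):0 a11@(4,4):0 a12@(3,3):0 a13@(3,5):0
t=2: a0@(5,4):0 a1@(1,1):0 a2@(5,2):1 a3@(1,4):1 a4@(2,0):0 a5@(1,0):0 a6@(0,5):0 a7@(5,3):0 a8@(5,0):0 a9@(1,5):0 a10@(2,2):0 a11@(4,4):0 a12@(3,3):0 a13@(3,5):0
t=3: a0@(5,4):0 a1@(1,1):0 a2@(5,2):1 a3@(1,4):0 a4@(2,0):0 a5@(1,0):0 a6@(0,5):0 a7@(5,3):0 a8@(5,0):0 a9@(1,5):0 a10@(2,2):0 a11@(4,4):0 a12@(3,3):0 a13@(3,5):0
t=4: (unchanged — steady state)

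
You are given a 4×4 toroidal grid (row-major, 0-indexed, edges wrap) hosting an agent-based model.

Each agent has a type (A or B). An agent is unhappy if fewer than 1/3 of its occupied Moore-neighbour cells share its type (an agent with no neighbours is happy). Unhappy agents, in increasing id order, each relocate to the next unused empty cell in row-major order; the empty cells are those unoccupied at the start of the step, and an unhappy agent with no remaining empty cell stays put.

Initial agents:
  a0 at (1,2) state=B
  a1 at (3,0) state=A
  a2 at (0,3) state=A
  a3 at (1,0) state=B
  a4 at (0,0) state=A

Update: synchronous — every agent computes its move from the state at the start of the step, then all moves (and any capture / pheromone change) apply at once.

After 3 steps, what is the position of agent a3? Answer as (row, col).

t=1: a0@(0,1):B a1@(3,0):A a2@(0,3):A a3@(0,2):B a4@(0,0):A
t=2: (unchanged — steady state)

(0, 2)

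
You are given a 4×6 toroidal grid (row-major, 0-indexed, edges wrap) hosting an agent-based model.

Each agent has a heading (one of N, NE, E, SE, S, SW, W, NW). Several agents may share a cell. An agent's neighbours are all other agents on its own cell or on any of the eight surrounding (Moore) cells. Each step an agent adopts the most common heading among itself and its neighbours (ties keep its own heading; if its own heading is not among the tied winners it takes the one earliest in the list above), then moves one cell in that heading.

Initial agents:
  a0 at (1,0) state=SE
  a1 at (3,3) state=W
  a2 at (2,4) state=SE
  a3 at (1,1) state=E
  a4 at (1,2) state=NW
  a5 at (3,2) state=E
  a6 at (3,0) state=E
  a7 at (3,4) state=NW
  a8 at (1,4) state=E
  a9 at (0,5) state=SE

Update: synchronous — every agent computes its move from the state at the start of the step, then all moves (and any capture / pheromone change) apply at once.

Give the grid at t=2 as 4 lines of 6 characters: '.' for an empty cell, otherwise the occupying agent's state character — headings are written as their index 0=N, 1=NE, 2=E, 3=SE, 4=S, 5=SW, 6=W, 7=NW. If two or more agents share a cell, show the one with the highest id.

3.2...
3..2..
.3....
3.222.

t=1: a0@(2,1):SE a1@(3,2):W a2@(3,5):SE a3@(1,2):E a4@(0,1):NW a5@(3,3):E a6@(3,1):E a7@(0,5):SE a8@(2,5):SE a9@(1,0):SE
t=2: a0@(3,2):SE a1@(3,3):E a2@(0,0):SE a3@(1,3):E a4@(0,2):E a5@(3,4):E a6@(3,2):E a7@(1,0):SE a8@(3,0):SE a9@(2,1):SE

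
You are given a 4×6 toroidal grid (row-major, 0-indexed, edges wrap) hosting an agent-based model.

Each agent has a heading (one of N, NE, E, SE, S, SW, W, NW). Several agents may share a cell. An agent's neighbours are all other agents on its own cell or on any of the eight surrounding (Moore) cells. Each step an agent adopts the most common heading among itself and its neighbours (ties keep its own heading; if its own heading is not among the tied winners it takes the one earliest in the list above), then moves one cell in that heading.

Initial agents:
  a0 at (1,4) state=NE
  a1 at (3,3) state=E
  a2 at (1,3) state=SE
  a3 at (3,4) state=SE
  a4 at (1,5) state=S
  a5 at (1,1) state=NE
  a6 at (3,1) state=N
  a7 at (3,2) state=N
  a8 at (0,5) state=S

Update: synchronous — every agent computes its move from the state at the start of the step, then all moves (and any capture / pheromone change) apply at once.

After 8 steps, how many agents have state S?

t=1: a0@(2,4):S a1@(3,4):E a2@(2,4):SE a3@(0,5):SE a4@(2,5):S a5@(0,2):NE a6@(2,1):N a7@(2,2):N a8@(1,5):S
t=2: a0@(3,4):S a1@(0,5):SE a2@(3,4):S a3@(1,0):SE a4@(3,5):S a5@(3,3):NE a6@(1,1):N a7@(1,2):N a8@(2,5):S
t=3: a0@(0,4):S a1@(1,5):S a2@(0,4):S a3@(2,1):SE a4@(0,5):S a5@(0,3):S a6@(0,1):N a7@(0,2):N a8@(3,5):S
t=4: a0@(1,4):S a1@(2,5):S a2@(1,4):S a3@(3,2):SE a4@(1,5):S a5@(1,3):S a6@(3,1):N a7@(3,2):N a8@(0,5):S
t=5: a0@(2,4):S a1@(3,5):S a2@(2,4):S a3@(2,2):N a4@(2,5):S a5@(2,3):S a6@(2,1):N a7@(2,2):N a8@(1,5):S
t=6: a0@(3,4):S a1@(0,5):S a2@(3,4):S a3@(1,2):N a4@(3,5):S a5@(3,3):S a6@(1,1):N a7@(1,2):N a8@(2,5):S
t=7: a0@(0,4):S a1@(1,5):S a2@(0,4):S a3@(0,2):N a4@(0,5):S a5@(0,3):S a6@(0,1):N a7@(0,2):N a8@(3,5):S
t=8: a0@(1,4):S a1@(2,5):S a2@(1,4):S a3@(3,2):N a4@(1,5):S a5@(1,3):S a6@(3,1):N a7@(3,2):N a8@(0,5):S

6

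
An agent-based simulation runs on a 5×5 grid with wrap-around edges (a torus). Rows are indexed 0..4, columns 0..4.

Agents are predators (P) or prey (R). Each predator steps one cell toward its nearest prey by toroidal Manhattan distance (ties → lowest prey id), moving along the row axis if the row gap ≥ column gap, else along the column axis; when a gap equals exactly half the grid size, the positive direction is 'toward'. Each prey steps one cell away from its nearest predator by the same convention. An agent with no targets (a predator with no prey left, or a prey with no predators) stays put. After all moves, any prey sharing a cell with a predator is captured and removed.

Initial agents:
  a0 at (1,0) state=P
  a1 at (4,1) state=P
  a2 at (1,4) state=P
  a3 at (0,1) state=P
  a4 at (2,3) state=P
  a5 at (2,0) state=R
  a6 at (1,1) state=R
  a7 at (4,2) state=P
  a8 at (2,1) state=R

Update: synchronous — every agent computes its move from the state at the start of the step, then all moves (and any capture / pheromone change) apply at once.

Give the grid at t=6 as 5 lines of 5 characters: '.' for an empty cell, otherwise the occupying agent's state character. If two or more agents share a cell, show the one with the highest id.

t=1: a0@(2,0):P a1@(0,1):P a2@(2,4):P a3@(1,1):P a4@(2,4):P a5@(3,0):R a6@(1,2):R a7@(0,2):P a8@(3,1):R
t=2: a0@(3,0):P a1@(1,1):P a2@(3,4):P a3@(1,2):P a4@(3,4):P a5@(4,0):R a6@(1,3):R a7@(1,2):P a8@(4,1):R
t=3: a0@(4,0):P a1@(1,2):P a2@(4,4):P a3@(1,3):P a4@(4,4):P a5@(0,0):R a6@(1,4):R a7@(1,3):P a8@(0,1):R
t=4: a0@(0,0):P a1@(1,3):P a2@(0,4):P a3@(1,4):P a4@(0,4):P a5@(1,0):R a6@(1,0):R a7@(1,4):P a8@(1,1):R
t=5: a0@(1,0):P a1@(1,4):P a2@(1,4):P a3@(1,0):P a4@(1,4):P a5@(2,0):R a6@(2,0):R a7@(1,0):P a8@(2,1):R
t=6: a0@(2,0):P a1@(2,4):P a2@(2,4):P a3@(2,0):P a4@(2,4):P a5@(3,0):R a6@(3,0):R a7@(2,0):P a8@(3,1):R

.....
.....
P...P
RR...
.....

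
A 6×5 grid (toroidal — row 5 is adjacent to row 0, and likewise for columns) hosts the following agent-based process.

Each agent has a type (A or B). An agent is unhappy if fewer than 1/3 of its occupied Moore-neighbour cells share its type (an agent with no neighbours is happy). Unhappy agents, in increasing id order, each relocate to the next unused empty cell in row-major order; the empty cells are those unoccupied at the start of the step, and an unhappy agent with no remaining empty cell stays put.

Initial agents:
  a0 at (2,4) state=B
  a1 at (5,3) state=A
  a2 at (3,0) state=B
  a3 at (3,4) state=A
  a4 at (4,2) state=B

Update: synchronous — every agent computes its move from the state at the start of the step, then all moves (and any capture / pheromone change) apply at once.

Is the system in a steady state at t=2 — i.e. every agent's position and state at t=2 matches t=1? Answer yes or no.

t=1: a0@(2,4):B a1@(0,0):A a2@(3,0):B a3@(0,1):A a4@(0,2):B
t=2: a0@(2,4):B a1@(0,0):A a2@(3,0):B a3@(0,1):A a4@(0,3):B

no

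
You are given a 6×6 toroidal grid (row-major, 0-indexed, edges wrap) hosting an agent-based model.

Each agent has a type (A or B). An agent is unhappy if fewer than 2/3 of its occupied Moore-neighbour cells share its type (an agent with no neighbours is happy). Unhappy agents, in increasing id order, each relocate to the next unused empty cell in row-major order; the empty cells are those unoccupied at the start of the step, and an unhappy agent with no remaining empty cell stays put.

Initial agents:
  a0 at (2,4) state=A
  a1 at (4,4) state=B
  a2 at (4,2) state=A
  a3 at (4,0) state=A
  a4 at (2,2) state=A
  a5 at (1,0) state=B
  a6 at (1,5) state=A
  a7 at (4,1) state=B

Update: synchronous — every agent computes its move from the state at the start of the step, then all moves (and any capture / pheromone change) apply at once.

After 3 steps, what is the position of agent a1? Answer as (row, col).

t=1: a0@(2,4):A a1@(4,4):B a2@(0,0):A a3@(0,1):A a4@(2,2):A a5@(0,2):B a6@(0,3):A a7@(0,4):B
t=2: a0@(2,4):A a1@(4,4):B a2@(0,0):A a3@(0,5):A a4@(2,2):A a5@(1,0):B a6@(1,1):A a7@(1,2):B
t=3: a0@(2,4):A a1@(4,4):B a2@(0,0):A a3@(0,1):A a4@(0,2):A a5@(0,3):B a6@(0,4):A a7@(1,3):B

(4, 4)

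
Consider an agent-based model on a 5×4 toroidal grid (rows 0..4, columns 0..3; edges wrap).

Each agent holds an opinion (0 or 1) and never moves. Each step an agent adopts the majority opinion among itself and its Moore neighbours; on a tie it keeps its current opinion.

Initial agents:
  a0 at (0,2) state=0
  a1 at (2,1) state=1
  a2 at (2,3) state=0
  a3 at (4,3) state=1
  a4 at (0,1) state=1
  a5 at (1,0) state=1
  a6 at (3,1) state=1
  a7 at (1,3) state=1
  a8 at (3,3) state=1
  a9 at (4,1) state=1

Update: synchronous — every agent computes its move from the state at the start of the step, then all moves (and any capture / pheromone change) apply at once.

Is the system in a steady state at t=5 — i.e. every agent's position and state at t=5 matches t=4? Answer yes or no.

yes

t=1: a0@(0,2):1 a1@(2,1):1 a2@(2,3):1 a3@(4,3):1 a4@(0,1):1 a5@(1,0):1 a6@(3,1):1 a7@(1,3):1 a8@(3,3):1 a9@(4,1):1
t=2: (unchanged — steady state)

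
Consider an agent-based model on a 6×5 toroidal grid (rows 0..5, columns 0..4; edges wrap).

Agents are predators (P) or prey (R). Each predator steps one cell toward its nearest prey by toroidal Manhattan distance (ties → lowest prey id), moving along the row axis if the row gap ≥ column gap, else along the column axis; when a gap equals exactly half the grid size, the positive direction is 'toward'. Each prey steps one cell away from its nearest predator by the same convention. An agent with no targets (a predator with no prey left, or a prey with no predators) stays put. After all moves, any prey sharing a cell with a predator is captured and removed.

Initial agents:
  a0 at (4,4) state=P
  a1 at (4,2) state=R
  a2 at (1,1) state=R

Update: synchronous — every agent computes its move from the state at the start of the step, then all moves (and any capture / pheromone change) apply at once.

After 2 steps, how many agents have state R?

2

t=1: a0@(4,3):P a1@(4,1):R a2@(0,1):R
t=2: a0@(4,2):P a1@(4,0):R a2@(1,1):R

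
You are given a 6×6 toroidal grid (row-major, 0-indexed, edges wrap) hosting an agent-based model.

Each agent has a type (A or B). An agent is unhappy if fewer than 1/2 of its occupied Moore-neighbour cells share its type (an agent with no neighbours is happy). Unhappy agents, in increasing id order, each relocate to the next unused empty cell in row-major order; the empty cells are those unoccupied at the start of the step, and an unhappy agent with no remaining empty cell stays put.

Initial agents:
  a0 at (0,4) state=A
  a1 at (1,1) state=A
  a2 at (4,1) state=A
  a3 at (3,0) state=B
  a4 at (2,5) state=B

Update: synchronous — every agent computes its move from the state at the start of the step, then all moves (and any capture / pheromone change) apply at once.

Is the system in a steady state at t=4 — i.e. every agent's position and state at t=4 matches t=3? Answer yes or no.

yes

t=1: a0@(0,4):A a1@(1,1):A a2@(0,0):A a3@(3,0):B a4@(2,5):B
t=2: (unchanged — steady state)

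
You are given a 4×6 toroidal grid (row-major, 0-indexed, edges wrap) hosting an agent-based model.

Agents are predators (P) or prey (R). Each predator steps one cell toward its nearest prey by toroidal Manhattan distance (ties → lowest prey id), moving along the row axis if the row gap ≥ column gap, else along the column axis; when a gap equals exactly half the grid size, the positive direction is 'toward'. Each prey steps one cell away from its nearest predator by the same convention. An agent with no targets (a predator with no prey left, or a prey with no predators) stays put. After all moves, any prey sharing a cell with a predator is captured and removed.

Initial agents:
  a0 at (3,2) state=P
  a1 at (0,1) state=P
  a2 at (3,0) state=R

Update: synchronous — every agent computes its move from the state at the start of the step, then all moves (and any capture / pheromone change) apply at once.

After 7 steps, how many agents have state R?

1

t=1: a0@(3,1):P a1@(3,1):P a2@(3,5):R
t=2: a0@(3,0):P a1@(3,0):P a2@(3,4):R
t=3: a0@(3,5):P a1@(3,5):P a2@(3,3):R
t=4: a0@(3,4):P a1@(3,4):P a2@(3,2):R
t=5: a0@(3,3):P a1@(3,3):P a2@(3,1):R
t=6: a0@(3,2):P a1@(3,2):P a2@(3,0):R
t=7: a0@(3,1):P a1@(3,1):P a2@(3,5):R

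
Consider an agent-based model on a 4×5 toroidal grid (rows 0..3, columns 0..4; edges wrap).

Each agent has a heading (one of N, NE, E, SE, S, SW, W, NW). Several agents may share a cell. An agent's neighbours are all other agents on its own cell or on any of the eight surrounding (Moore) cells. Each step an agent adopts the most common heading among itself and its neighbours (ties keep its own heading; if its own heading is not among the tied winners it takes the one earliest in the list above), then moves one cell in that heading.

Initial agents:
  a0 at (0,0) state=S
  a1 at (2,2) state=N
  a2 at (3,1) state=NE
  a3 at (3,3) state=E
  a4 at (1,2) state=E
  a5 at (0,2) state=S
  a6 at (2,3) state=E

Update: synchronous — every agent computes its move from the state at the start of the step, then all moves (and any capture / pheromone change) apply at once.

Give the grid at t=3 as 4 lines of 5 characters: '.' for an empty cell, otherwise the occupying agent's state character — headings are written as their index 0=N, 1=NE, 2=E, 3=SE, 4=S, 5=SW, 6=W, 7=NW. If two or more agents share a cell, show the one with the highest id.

t=1: a0@(1,0):S a1@(2,3):E a2@(0,1):S a3@(3,4):E a4@(1,3):E a5@(0,3):E a6@(2,4):E
t=2: a0@(2,0):S a1@(2,4):E a2@(1,1):S a3@(3,0):E a4@(1,4):E a5@(0,4):E a6@(2,0):E
t=3: a0@(2,1):E a1@(2,0):E a2@(2,1):S a3@(3,1):E a4@(1,0):E a5@(0,0):E a6@(2,1):E

2....
2....
22...
.2...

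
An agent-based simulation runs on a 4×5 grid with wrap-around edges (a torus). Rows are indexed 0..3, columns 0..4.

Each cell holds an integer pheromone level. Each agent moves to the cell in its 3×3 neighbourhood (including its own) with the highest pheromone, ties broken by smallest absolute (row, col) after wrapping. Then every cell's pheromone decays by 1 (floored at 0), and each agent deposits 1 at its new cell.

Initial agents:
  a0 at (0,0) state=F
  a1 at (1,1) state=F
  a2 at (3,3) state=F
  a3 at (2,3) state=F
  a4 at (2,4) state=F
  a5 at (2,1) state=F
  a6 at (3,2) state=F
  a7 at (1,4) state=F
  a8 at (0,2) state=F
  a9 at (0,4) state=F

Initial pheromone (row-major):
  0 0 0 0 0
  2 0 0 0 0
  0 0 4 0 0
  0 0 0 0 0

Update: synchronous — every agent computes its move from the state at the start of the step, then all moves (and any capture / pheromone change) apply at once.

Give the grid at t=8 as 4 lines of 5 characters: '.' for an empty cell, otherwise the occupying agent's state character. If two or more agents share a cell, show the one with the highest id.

.....
F....
..F..
.....

t=1: a0@(1,0) a1@(2,2) a2@(2,2) a3@(2,2) a4@(1,0) a5@(2,2) a6@(2,2) a7@(1,0) a8@(0,1) a9@(1,0) | pheromone: 0 1 0 0 0 / 5 0 0 0 0 / 0 0 8 0 0 / 0 0 0 0 0
t=2: a0@(1,0) a1@(2,2) a2@(2,2) a3@(2,2) a4@(1,0) a5@(2,2) a6@(2,2) a7@(1,0) a8@(1,0) a9@(1,0) | pheromone: 0 0 0 0 0 / 9 0 0 0 0 / 0 0 12 0 0 / 0 0 0 0 0
t=3: a0@(1,0) a1@(2,2) a2@(2,2) a3@(2,2) a4@(1,0) a5@(2,2) a6@(2,2) a7@(1,0) a8@(1,0) a9@(1,0) | pheromone: 0 0 0 0 0 / 13 0 0 0 0 / 0 0 16 0 0 / 0 0 0 0 0
t=4: a0@(1,0) a1@(2,2) a2@(2,2) a3@(2,2) a4@(1,0) a5@(2,2) a6@(2,2) a7@(1,0) a8@(1,0) a9@(1,0) | pheromone: 0 0 0 0 0 / 17 0 0 0 0 / 0 0 20 0 0 / 0 0 0 0 0
t=5: a0@(1,0) a1@(2,2) a2@(2,2) a3@(2,2) a4@(1,0) a5@(2,2) a6@(2,2) a7@(1,0) a8@(1,0) a9@(1,0) | pheromone: 0 0 0 0 0 / 21 0 0 0 0 / 0 0 24 0 0 / 0 0 0 0 0
t=6: a0@(1,0) a1@(2,2) a2@(2,2) a3@(2,2) a4@(1,0) a5@(2,2) a6@(2,2) a7@(1,0) a8@(1,0) a9@(1,0) | pheromone: 0 0 0 0 0 / 25 0 0 0 0 / 0 0 28 0 0 / 0 0 0 0 0
t=7: a0@(1,0) a1@(2,2) a2@(2,2) a3@(2,2) a4@(1,0) a5@(2,2) a6@(2,2) a7@(1,0) a8@(1,0) a9@(1,0) | pheromone: 0 0 0 0 0 / 29 0 0 0 0 / 0 0 32 0 0 / 0 0 0 0 0
t=8: a0@(1,0) a1@(2,2) a2@(2,2) a3@(2,2) a4@(1,0) a5@(2,2) a6@(2,2) a7@(1,0) a8@(1,0) a9@(1,0) | pheromone: 0 0 0 0 0 / 33 0 0 0 0 / 0 0 36 0 0 / 0 0 0 0 0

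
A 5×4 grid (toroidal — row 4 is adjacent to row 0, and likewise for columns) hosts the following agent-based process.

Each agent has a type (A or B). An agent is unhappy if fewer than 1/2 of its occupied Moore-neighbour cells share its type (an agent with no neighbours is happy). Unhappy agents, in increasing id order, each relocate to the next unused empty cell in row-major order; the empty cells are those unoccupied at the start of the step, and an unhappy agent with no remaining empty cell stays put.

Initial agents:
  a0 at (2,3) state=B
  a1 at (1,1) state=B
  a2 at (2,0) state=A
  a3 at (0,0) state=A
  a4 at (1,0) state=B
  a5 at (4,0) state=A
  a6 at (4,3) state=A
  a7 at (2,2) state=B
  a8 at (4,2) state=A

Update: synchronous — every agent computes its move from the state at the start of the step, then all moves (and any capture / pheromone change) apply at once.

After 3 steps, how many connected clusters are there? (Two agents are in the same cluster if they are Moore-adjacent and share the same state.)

2

t=1: a0@(2,3):B a1@(1,1):B a2@(0,1):A a3@(0,0):A a4@(1,0):B a5@(4,0):A a6@(4,3):A a7@(2,2):B a8@(4,2):A
t=2: (unchanged — steady state)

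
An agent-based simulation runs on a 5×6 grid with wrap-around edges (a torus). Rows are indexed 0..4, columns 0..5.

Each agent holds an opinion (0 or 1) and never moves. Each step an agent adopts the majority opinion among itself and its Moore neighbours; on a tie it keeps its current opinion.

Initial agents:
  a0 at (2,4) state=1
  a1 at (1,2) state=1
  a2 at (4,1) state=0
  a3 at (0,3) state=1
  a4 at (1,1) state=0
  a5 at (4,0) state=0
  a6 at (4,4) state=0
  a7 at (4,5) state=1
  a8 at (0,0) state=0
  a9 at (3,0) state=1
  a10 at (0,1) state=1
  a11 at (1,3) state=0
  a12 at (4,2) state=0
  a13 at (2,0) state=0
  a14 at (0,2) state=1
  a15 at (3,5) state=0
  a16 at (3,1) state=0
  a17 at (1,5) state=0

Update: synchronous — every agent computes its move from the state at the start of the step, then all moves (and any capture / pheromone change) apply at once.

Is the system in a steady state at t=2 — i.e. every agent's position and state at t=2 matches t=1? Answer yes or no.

t=1: a0@(2,4):0 a1@(1,2):1 a2@(4,1):0 a3@(0,3):1 a4@(1,1):0 a5@(4,0):0 a6@(4,4):0 a7@(4,5):0 a8@(0,0):0 a9@(3,0):0 a10@(0,1):0 a11@(1,3):1 a12@(4,2):0 a13@(2,0):0 a14@(0,2):1 a15@(3,5):0 a16@(3,1):0 a17@(1,5):0
t=2: (unchanged — steady state)

yes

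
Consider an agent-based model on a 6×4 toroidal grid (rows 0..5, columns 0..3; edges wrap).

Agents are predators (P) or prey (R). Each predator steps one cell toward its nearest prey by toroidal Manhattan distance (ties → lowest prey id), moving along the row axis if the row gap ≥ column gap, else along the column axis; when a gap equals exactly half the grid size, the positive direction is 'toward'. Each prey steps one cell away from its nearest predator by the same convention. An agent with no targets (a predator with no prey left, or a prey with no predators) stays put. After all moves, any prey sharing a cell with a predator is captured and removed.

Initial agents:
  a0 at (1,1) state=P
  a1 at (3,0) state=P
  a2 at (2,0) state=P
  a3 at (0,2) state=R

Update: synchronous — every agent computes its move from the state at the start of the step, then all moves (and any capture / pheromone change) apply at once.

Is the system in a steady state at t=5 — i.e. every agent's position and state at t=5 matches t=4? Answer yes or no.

yes

t=1: a0@(0,1):P a1@(4,0):P a2@(1,0):P a3@(5,2):R
t=2: a0@(5,1):P a1@(4,1):P a2@(0,0):P a3@(4,2):R
t=3: a0@(4,1):P a1@(4,2):P a2@(5,0):P a3@(4,3):R
t=4: a0@(4,2):P a1@(4,3):P a2@(4,0):P
t=5: (unchanged — steady state)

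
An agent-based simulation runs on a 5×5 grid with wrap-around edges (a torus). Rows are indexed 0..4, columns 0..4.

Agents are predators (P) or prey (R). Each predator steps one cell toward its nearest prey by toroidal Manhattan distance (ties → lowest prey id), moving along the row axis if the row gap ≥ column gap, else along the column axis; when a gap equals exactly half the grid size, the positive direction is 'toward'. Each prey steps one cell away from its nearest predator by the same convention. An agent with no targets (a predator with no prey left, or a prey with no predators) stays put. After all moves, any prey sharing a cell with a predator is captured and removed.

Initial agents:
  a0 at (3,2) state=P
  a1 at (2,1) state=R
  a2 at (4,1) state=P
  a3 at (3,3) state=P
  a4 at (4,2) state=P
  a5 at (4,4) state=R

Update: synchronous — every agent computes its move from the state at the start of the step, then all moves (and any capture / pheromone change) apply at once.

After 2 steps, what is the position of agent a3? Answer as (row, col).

(0, 3)

t=1: a0@(2,2):P a1@(1,1):R a2@(3,1):P a3@(4,3):P a4@(4,3):P
t=2: a0@(1,2):P a1@(0,1):R a2@(2,1):P a3@(0,3):P a4@(0,3):P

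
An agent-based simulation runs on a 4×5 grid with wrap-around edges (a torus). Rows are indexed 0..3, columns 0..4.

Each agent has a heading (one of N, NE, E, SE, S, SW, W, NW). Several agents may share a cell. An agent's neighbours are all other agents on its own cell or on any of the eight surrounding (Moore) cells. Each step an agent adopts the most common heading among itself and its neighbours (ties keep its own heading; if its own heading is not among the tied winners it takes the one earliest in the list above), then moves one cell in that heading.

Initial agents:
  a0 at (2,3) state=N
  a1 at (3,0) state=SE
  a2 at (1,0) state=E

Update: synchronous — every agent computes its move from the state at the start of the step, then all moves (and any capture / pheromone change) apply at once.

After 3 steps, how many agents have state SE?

1

t=1: a0@(1,3):N a1@(0,1):SE a2@(1,1):E
t=2: a0@(0,3):N a1@(1,2):SE a2@(1,2):E
t=3: a0@(3,3):N a1@(2,3):SE a2@(1,3):E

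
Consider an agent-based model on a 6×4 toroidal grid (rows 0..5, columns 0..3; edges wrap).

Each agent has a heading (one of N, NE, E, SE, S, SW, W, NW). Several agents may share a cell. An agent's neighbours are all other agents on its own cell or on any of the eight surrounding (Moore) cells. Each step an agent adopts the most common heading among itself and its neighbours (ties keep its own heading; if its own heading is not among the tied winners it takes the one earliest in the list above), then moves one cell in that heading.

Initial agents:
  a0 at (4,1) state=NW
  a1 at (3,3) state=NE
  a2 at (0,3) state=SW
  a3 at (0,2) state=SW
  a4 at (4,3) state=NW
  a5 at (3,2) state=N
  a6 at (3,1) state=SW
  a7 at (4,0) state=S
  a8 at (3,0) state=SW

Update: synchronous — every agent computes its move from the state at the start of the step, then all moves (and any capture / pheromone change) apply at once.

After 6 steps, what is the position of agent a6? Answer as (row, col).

(3, 3)

t=1: a0@(5,0):SW a1@(2,0):NE a2@(1,2):SW a3@(1,1):SW a4@(3,2):NW a5@(2,1):NW a6@(4,0):SW a7@(5,3):SW a8@(4,3):SW
t=2: a0@(0,3):SW a1@(1,1):NE a2@(2,1):SW a3@(2,0):SW a4@(2,1):NW a5@(1,0):NW a6@(5,3):SW a7@(0,2):SW a8@(5,2):SW
t=3: a0@(1,2):SW a1@(2,0):SW a2@(3,0):SW a3@(3,3):SW a4@(1,0):NW a5@(2,3):SW a6@(0,2):SW a7@(1,1):SW a8@(0,1):SW
t=4: a0@(2,1):SW a1@(3,3):SW a2@(4,3):SW a3@(4,2):SW a4@(2,3):SW a5@(3,2):SW a6@(1,1):SW a7@(2,0):SW a8@(1,0):SW
t=5: a0@(3,0):SW a1@(4,2):SW a2@(5,2):SW a3@(5,1):SW a4@(3,2):SW a5@(4,1):SW a6@(2,0):SW a7@(3,3):SW a8@(2,3):SW
t=6: a0@(4,3):SW a1@(5,1):SW a2@(0,1):SW a3@(0,0):SW a4@(4,1):SW a5@(5,0):SW a6@(3,3):SW a7@(4,2):SW a8@(3,2):SW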